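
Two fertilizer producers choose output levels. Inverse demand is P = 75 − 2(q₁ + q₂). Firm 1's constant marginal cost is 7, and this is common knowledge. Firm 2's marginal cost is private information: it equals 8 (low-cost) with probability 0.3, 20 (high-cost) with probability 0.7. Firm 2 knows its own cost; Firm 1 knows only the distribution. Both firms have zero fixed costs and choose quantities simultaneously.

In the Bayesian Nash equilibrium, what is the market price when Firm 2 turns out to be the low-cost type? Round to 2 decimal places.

28.60

Type-c best response for Firm 2: q₂(c) = (75 − c)/4 − q₁/2.
Firm 1 maximizes expected profit; its first-order condition is 75 − 4q₁ − 2E[q₂] − 7 = 0.
Substituting E[q₂] and solving: E[c₂] = 16.4, so q₁ = (75 − 2·7 + 16.4)/6 = 12.9.
q₂(low-cost) = 10.3, so P = 75 − 2·(12.9 + 10.3) = 28.6.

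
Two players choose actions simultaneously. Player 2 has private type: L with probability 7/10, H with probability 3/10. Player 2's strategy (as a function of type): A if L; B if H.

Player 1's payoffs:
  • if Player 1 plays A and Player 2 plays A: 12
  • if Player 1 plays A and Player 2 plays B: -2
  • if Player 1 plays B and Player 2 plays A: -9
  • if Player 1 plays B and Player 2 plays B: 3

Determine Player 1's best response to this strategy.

Compute Player 1's expected payoff for each action, taking the expectation over Player 2's type.
E[A] = 7/10·(12) + 3/10·(-2) = 39/5
E[B] = 7/10·(-9) + 3/10·(3) = -27/5
Best response: A (39/5 is the largest).

A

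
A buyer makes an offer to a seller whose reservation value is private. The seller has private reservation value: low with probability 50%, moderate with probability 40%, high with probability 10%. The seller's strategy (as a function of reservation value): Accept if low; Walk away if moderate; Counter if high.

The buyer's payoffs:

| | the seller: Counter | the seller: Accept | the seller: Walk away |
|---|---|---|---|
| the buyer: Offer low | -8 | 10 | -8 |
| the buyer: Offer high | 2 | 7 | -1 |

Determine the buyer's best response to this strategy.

Compute the buyer's expected payoff for each action, taking the expectation over the seller's type.
E[Offer low] = 0.5·(10) + 0.4·(-8) + 0.1·(-8) = 1
E[Offer high] = 0.5·(7) + 0.4·(-1) + 0.1·(2) = 3.3
Best response: Offer high (3.3 is the largest).

Offer high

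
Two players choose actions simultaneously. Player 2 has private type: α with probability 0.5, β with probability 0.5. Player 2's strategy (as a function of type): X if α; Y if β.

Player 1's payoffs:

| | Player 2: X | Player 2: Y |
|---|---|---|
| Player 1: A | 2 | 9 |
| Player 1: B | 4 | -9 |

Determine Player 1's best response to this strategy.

A

Compute Player 1's expected payoff for each action, taking the expectation over Player 2's type.
E[A] = 0.5·(2) + 0.5·(9) = 5.5
E[B] = 0.5·(4) + 0.5·(-9) = -2.5
Best response: A (5.5 is the largest).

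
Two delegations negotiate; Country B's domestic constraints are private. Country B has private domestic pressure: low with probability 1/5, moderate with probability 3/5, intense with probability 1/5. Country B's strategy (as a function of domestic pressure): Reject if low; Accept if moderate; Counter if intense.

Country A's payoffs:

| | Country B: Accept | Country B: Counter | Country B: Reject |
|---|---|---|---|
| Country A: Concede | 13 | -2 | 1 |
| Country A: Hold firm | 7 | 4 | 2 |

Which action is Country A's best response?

Concede

E[Concede] = 1/5·(1) + 3/5·(13) + 1/5·(-2) = 38/5
E[Hold firm] = 1/5·(2) + 3/5·(7) + 1/5·(4) = 27/5
Best response: Concede (38/5 is the largest).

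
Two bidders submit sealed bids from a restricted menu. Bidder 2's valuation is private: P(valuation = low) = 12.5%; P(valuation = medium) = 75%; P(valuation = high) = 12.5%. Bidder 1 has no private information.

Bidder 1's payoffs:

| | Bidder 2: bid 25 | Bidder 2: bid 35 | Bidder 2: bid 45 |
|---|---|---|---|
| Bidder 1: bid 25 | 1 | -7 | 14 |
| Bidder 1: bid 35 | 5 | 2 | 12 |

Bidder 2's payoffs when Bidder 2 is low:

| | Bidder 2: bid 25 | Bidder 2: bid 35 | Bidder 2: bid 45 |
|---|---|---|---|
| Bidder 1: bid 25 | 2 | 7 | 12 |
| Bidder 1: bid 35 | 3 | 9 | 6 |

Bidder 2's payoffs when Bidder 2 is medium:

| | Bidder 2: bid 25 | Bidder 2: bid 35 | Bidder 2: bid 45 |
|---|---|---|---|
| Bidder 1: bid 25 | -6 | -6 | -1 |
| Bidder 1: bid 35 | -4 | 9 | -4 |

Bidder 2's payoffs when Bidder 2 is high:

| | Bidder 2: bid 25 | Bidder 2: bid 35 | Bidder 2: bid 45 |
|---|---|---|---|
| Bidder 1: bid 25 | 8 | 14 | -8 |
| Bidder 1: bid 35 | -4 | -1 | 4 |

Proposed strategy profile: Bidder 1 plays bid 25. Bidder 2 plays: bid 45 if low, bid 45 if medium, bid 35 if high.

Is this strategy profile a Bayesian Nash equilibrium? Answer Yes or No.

Bidder 1 plays bid 25: E[bid 25] = 0.125·(14) + 0.75·(14) + 0.125·(-7) = 11.375; E[bid 35] = 10.75. Best-responding. ✓
Bidder 2 (valuation low), facing bid 25: bid 25 gives 2, bid 35 gives 7, bid 45 gives 12. Proposed bid 45 is best. ✓
Bidder 2 (valuation medium), facing bid 25: bid 25 gives -6, bid 35 gives -6, bid 45 gives -1. Proposed bid 45 is best. ✓
Bidder 2 (valuation high), facing bid 25: bid 25 gives 8, bid 35 gives 14, bid 45 gives -8. Proposed bid 35 is best. ✓

Yes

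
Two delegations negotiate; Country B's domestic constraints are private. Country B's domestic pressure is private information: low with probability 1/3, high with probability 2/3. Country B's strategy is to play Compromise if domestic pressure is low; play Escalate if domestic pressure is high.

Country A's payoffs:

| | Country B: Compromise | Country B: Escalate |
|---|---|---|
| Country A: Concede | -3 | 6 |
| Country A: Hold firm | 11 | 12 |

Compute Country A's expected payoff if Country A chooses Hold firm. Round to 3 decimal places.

Take the expectation over Country B's domestic pressure, weighting each type's action by its prior probability.
E[Hold firm] = 1/3·11 + 2/3·12 = 11/3 + 8 = 35/3

11.667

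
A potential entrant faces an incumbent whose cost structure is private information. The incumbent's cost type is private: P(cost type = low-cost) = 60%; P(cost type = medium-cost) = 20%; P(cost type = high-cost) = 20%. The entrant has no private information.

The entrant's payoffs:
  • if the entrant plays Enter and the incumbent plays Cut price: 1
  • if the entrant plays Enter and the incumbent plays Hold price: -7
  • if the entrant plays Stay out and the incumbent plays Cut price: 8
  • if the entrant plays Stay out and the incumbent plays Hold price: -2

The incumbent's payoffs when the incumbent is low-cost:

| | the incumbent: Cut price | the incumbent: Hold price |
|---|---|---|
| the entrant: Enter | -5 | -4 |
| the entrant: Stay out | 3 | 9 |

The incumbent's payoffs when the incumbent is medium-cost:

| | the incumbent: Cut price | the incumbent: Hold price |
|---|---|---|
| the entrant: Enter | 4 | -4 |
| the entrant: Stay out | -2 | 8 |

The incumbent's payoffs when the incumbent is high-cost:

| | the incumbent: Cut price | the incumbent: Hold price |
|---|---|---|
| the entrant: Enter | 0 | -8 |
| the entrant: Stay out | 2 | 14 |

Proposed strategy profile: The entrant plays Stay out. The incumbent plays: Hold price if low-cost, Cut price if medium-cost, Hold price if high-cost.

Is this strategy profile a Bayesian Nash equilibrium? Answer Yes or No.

No

A profile is a BNE iff every type of every player is best-responding given beliefs about the other side.
The entrant plays Stay out: E[Stay out] = 0.6·(-2) + 0.2·(8) + 0.2·(-2) = 0; E[Enter] = -5.4. Best-responding. ✓
The incumbent (cost type low-cost), facing Stay out: Cut price gives 3, Hold price gives 9. Proposed Hold price is best. ✓
The incumbent (cost type medium-cost), facing Stay out: Cut price gives -2, Hold price gives 8. Proposed Cut price is not best — profitable deviation exists. ✗
The incumbent (cost type high-cost), facing Stay out: Cut price gives 2, Hold price gives 14. Proposed Hold price is best. ✓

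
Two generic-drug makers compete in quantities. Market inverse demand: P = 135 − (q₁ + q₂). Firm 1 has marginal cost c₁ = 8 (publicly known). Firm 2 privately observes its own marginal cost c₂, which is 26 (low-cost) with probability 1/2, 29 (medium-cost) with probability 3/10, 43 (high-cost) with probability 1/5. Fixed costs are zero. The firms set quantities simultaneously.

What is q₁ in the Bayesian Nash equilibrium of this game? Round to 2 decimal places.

Type-c best response for Firm 2: q₂(c) = (135 − c)/2 − q₁/2.
Firm 1 maximizes expected profit; its first-order condition is 135 − 2q₁ − E[q₂] − 8 = 0.
Substituting E[q₂] and solving: E[c₂] = 30.3, so q₁ = (135 − 2·8 + 30.3)/3 = 49.7667.

49.77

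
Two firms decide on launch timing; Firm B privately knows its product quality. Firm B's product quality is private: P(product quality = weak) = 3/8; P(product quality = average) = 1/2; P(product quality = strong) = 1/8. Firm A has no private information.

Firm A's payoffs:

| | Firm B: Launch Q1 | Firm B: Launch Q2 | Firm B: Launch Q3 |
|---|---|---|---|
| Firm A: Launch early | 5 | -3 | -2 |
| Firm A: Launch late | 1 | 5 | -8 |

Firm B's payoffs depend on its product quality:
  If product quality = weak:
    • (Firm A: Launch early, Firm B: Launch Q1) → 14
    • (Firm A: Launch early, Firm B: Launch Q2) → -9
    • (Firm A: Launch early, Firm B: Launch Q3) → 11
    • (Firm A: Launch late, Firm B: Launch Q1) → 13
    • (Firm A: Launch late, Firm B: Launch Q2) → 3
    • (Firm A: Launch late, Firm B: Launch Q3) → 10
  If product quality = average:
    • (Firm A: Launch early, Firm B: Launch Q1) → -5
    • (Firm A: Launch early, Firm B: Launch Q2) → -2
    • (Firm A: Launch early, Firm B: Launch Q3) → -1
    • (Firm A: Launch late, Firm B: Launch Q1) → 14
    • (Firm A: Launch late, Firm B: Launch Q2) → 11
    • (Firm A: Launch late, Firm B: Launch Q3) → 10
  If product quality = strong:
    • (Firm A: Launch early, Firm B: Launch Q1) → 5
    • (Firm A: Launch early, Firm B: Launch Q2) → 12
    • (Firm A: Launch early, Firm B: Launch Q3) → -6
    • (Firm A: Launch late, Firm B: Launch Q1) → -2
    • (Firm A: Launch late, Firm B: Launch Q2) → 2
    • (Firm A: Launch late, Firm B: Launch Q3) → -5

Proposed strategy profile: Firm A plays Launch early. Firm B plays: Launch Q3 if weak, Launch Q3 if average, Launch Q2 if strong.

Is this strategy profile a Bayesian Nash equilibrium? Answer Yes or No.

No

Firm A plays Launch early: E[Launch early] = 3/8·(-2) + 1/2·(-2) + 1/8·(-3) = -17/8; E[Launch late] = -51/8. Best-responding. ✓
Firm B (product quality weak), facing Launch early: Launch Q1 gives 14, Launch Q2 gives -9, Launch Q3 gives 11. Proposed Launch Q3 is not best — profitable deviation exists. ✗
Firm B (product quality average), facing Launch early: Launch Q1 gives -5, Launch Q2 gives -2, Launch Q3 gives -1. Proposed Launch Q3 is best. ✓
Firm B (product quality strong), facing Launch early: Launch Q1 gives 5, Launch Q2 gives 12, Launch Q3 gives -6. Proposed Launch Q2 is best. ✓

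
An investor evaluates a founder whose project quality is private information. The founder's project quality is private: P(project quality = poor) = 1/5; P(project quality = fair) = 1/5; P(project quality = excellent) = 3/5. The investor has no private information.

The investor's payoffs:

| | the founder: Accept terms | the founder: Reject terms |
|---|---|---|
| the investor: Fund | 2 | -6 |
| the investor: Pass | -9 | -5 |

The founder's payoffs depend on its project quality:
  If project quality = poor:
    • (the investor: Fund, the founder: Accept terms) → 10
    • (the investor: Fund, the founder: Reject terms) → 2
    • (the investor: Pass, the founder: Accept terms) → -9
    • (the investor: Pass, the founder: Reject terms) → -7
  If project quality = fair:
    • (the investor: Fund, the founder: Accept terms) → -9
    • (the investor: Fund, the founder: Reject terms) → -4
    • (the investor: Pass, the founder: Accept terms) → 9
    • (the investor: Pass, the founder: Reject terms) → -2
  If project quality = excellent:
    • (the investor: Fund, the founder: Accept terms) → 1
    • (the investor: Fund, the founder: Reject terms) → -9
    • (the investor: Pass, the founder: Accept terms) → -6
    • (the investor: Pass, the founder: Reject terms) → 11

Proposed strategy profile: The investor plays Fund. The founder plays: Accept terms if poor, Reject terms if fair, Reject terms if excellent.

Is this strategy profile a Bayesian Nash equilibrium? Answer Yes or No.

No

A profile is a BNE iff every type of every player is best-responding given beliefs about the other side.
The investor plays Fund: E[Fund] = 1/5·(2) + 1/5·(-6) + 3/5·(-6) = -22/5; E[Pass] = -29/5. Best-responding. ✓
The founder (project quality poor), facing Fund: Accept terms gives 10, Reject terms gives 2. Proposed Accept terms is best. ✓
The founder (project quality fair), facing Fund: Accept terms gives -9, Reject terms gives -4. Proposed Reject terms is best. ✓
The founder (project quality excellent), facing Fund: Accept terms gives 1, Reject terms gives -9. Proposed Reject terms is not best — profitable deviation exists. ✗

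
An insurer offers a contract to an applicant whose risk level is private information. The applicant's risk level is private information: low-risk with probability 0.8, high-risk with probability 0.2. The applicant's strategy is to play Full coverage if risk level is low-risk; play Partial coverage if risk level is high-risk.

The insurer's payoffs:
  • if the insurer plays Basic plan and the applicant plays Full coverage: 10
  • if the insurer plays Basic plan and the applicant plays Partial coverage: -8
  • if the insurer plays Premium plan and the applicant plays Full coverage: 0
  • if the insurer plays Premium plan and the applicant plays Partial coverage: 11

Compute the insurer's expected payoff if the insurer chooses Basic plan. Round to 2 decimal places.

6.40

E[Basic plan] = 0.8·10 + 0.2·(-8) = 8 + (-1.6) = 6.4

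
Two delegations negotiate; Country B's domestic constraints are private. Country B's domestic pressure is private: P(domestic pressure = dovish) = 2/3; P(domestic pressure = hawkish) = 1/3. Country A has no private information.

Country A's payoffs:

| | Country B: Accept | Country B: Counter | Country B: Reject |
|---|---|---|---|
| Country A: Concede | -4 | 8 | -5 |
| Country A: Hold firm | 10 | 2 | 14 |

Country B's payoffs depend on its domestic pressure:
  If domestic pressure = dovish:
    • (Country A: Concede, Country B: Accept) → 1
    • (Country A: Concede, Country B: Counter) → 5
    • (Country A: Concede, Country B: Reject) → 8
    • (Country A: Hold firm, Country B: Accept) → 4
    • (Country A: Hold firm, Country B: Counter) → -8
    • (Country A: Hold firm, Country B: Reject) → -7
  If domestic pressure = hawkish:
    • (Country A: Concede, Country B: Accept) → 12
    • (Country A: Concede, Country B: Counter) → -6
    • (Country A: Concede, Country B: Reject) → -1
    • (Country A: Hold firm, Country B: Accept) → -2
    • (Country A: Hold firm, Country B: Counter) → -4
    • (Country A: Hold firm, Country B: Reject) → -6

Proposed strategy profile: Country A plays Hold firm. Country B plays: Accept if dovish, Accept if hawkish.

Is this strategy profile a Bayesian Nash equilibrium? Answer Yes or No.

Yes

Country A plays Hold firm: E[Hold firm] = 2/3·(10) + 1/3·(10) = 10; E[Concede] = -4. Best-responding. ✓
Country B (domestic pressure dovish), facing Hold firm: Accept gives 4, Counter gives -8, Reject gives -7. Proposed Accept is best. ✓
Country B (domestic pressure hawkish), facing Hold firm: Accept gives -2, Counter gives -4, Reject gives -6. Proposed Accept is best. ✓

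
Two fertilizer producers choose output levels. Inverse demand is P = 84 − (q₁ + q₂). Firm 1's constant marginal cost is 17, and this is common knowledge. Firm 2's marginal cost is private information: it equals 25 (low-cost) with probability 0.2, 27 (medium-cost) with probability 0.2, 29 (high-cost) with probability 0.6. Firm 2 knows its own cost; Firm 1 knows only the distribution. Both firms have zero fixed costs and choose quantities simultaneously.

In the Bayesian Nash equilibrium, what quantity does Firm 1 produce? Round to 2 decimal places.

Each type of Firm 2 best-responds to q₁; Firm 1 best-responds to the expected q₂ over Firm 2's types.
Firm 2 with cost c maximizes (84 − (q₁+q₂) − c)·q₂, giving q₂(c) = (84 − c − q₁)/2.
E[c₂] = 0.2·25 + 0.2·27 + 0.6·29 = 27.8
Firm 1's FOC against E[q₂] yields q₁ = (84 − 2·17 + E[c₂])/3 = (84 − 34 + 27.8)/3 = 25.9333.

25.93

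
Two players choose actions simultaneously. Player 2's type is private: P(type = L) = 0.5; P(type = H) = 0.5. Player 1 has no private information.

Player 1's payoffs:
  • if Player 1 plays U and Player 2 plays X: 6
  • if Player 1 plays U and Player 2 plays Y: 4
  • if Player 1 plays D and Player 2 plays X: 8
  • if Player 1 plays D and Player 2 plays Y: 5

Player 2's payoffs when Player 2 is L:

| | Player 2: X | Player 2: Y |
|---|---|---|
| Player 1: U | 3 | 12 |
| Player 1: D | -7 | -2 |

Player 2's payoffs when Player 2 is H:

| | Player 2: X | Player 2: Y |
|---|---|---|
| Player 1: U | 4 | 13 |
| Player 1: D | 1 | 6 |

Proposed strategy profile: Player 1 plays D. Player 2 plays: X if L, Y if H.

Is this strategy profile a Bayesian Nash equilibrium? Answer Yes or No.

Player 1 plays D: E[D] = 0.5·(8) + 0.5·(5) = 6.5; E[U] = 5. Best-responding. ✓
Player 2 (type L), facing D: X gives -7, Y gives -2. Proposed X is not best — profitable deviation exists. ✗
Player 2 (type H), facing D: X gives 1, Y gives 6. Proposed Y is best. ✓

No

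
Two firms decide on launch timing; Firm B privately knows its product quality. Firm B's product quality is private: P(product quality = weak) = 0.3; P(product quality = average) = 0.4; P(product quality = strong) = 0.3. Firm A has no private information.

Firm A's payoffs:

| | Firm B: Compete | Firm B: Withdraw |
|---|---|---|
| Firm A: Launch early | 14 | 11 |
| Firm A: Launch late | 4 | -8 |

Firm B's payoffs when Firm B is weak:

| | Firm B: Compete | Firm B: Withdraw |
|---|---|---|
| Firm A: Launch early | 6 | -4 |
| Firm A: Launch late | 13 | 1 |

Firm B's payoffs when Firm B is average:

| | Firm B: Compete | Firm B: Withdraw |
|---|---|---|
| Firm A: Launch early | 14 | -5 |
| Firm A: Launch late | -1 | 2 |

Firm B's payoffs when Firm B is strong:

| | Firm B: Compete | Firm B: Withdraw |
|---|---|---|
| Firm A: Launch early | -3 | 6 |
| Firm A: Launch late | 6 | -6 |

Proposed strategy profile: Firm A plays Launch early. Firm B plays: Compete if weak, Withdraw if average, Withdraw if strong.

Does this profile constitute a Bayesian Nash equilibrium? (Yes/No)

No

A profile is a BNE iff every type of every player is best-responding given beliefs about the other side.
Firm A plays Launch early: E[Launch early] = 0.3·(14) + 0.4·(11) + 0.3·(11) = 11.9; E[Launch late] = -4.4. Best-responding. ✓
Firm B (product quality weak), facing Launch early: Compete gives 6, Withdraw gives -4. Proposed Compete is best. ✓
Firm B (product quality average), facing Launch early: Compete gives 14, Withdraw gives -5. Proposed Withdraw is not best — profitable deviation exists. ✗
Firm B (product quality strong), facing Launch early: Compete gives -3, Withdraw gives 6. Proposed Withdraw is best. ✓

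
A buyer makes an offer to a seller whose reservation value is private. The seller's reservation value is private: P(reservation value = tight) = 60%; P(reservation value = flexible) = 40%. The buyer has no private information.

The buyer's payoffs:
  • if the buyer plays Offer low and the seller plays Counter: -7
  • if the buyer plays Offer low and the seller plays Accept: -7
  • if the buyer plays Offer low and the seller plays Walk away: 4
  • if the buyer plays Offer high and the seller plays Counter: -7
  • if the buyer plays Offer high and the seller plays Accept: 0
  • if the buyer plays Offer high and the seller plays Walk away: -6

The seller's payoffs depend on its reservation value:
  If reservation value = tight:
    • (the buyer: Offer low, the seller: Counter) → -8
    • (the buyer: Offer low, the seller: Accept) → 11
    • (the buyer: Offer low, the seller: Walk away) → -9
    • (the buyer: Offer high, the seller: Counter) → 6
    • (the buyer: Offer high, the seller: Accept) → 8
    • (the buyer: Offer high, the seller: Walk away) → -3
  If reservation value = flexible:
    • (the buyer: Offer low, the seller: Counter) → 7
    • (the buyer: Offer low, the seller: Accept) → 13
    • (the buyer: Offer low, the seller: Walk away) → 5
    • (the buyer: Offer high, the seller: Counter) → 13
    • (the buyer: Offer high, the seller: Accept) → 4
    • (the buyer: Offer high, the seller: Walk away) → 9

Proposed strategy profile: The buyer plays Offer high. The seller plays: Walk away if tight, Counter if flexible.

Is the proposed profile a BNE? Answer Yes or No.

A profile is a BNE iff every type of every player is best-responding given beliefs about the other side.
The buyer plays Offer high: E[Offer high] = 0.6·(-6) + 0.4·(-7) = -6.4; E[Offer low] = -0.4. Not best-responding. ✗
The seller (reservation value tight), facing Offer high: Counter gives 6, Accept gives 8, Walk away gives -3. Proposed Walk away is not best — profitable deviation exists. ✗
The seller (reservation value flexible), facing Offer high: Counter gives 13, Accept gives 4, Walk away gives 9. Proposed Counter is best. ✓

No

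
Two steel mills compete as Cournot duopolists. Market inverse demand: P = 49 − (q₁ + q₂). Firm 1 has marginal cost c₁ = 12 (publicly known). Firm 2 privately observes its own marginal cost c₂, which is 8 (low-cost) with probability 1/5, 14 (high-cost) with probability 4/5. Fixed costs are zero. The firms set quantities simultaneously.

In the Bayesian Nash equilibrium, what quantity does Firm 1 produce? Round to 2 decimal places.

12.60

Firm 2 with cost c maximizes (49 − (q₁+q₂) − c)·q₂, giving q₂(c) = (49 − c − q₁)/2.
E[c₂] = 1/5·8 + 4/5·14 = 12.8
Firm 1's FOC against E[q₂] yields q₁ = (49 − 2·12 + E[c₂])/3 = (49 − 24 + 12.8)/3 = 12.6.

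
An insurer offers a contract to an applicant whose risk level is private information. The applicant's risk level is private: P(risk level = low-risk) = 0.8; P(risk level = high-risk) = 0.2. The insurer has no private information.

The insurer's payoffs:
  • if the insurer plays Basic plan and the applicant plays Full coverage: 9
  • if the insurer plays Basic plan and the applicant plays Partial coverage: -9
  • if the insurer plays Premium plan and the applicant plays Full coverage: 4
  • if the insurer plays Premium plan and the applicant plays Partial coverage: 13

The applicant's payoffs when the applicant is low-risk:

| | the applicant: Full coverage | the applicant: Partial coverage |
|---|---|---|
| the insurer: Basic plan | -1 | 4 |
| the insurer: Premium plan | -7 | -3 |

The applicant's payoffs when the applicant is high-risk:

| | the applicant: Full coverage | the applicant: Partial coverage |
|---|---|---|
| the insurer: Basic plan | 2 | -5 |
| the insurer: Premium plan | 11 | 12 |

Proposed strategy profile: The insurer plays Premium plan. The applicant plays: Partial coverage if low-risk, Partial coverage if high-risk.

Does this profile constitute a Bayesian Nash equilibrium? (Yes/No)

Yes

The insurer plays Premium plan: E[Premium plan] = 0.8·(13) + 0.2·(13) = 13; E[Basic plan] = -9. Best-responding. ✓
The applicant (risk level low-risk), facing Premium plan: Full coverage gives -7, Partial coverage gives -3. Proposed Partial coverage is best. ✓
The applicant (risk level high-risk), facing Premium plan: Full coverage gives 11, Partial coverage gives 12. Proposed Partial coverage is best. ✓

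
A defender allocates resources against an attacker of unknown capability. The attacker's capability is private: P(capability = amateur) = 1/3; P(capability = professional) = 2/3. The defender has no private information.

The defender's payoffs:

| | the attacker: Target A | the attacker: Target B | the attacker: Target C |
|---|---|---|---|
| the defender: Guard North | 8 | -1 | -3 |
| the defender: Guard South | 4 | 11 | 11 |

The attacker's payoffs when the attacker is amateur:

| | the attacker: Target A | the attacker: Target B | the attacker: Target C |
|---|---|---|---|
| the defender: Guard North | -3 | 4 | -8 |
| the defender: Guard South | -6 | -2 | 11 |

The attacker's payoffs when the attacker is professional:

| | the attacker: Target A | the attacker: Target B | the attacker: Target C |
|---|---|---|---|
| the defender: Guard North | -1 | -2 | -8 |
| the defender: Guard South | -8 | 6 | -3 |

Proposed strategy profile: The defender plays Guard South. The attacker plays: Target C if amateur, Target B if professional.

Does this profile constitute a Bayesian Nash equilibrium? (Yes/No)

The defender plays Guard South: E[Guard South] = 1/3·(11) + 2/3·(11) = 11; E[Guard North] = -5/3. Best-responding. ✓
The attacker (capability amateur), facing Guard South: Target A gives -6, Target B gives -2, Target C gives 11. Proposed Target C is best. ✓
The attacker (capability professional), facing Guard South: Target A gives -8, Target B gives 6, Target C gives -3. Proposed Target B is best. ✓

Yes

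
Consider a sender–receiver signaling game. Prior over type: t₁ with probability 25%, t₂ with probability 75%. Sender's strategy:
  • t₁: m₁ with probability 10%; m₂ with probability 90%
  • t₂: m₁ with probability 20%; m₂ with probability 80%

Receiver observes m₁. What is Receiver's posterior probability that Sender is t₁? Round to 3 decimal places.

P(m₁) = 0.25·0.1 + 0.75·0.2 = 0.175
P(t₁ | m₁) = (0.25·0.1) / 0.175 = 0.025 / 0.175 = 0.142857

0.143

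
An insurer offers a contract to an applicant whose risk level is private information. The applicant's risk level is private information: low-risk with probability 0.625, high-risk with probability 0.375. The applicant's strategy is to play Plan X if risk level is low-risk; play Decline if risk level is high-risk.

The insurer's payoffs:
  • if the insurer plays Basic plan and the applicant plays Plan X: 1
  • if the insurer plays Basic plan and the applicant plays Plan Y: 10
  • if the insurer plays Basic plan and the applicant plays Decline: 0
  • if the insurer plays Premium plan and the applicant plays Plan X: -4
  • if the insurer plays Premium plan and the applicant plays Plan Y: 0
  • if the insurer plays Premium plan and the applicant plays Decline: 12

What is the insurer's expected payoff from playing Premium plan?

2

Take the expectation over the applicant's risk level, weighting each type's action by its prior probability.
E[Premium plan] = 0.625·(-4) + 0.375·12 = (-2.5) + 4.5 = 2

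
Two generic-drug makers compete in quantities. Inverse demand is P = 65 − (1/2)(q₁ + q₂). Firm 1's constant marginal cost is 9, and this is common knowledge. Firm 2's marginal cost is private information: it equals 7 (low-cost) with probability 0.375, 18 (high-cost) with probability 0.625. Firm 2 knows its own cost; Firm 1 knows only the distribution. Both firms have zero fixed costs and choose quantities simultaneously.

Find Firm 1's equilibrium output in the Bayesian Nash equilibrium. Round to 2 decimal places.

Each type of Firm 2 best-responds to q₁; Firm 1 best-responds to the expected q₂ over Firm 2's types.
Firm 2 with cost c maximizes (65 − (1/2)(q₁+q₂) − c)·q₂, giving q₂(c) = (65 − c − (1/2)q₁).
E[c₂] = 0.375·7 + 0.625·18 = 13.875
Firm 1's FOC against E[q₂] yields q₁ = (65 − 2·9 + E[c₂])/(3/2) = (65 − 18 + 13.875)/(3/2) = 40.5833.

40.58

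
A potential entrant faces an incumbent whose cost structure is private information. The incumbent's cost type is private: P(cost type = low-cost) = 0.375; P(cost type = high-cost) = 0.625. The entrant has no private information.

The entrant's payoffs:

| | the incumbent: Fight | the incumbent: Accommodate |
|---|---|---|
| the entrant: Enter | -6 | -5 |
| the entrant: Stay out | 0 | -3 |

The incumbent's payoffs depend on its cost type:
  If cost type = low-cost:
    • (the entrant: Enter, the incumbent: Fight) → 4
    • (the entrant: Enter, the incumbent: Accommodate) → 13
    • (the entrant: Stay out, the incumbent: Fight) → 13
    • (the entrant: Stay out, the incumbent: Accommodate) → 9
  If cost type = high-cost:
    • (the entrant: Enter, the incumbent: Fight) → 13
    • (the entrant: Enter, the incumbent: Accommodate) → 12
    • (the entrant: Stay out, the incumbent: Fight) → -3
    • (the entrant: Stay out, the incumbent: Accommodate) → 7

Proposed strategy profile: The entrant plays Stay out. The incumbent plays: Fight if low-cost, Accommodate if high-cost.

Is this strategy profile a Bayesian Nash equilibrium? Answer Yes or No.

Yes

A profile is a BNE iff every type of every player is best-responding given beliefs about the other side.
The entrant plays Stay out: E[Stay out] = 0.375·(0) + 0.625·(-3) = -1.875; E[Enter] = -5.375. Best-responding. ✓
The incumbent (cost type low-cost), facing Stay out: Fight gives 13, Accommodate gives 9. Proposed Fight is best. ✓
The incumbent (cost type high-cost), facing Stay out: Fight gives -3, Accommodate gives 7. Proposed Accommodate is best. ✓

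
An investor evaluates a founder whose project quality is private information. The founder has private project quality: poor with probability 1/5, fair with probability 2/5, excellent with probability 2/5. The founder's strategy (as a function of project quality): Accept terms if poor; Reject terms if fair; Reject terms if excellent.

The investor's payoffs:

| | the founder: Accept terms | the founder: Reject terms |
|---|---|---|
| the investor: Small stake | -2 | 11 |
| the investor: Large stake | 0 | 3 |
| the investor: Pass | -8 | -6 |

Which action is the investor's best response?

Small stake

E[Small stake] = 1/5·(-2) + 2/5·(11) + 2/5·(11) = 42/5
E[Large stake] = 1/5·(0) + 2/5·(3) + 2/5·(3) = 12/5
E[Pass] = 1/5·(-8) + 2/5·(-6) + 2/5·(-6) = -32/5
Best response: Small stake (42/5 is the largest).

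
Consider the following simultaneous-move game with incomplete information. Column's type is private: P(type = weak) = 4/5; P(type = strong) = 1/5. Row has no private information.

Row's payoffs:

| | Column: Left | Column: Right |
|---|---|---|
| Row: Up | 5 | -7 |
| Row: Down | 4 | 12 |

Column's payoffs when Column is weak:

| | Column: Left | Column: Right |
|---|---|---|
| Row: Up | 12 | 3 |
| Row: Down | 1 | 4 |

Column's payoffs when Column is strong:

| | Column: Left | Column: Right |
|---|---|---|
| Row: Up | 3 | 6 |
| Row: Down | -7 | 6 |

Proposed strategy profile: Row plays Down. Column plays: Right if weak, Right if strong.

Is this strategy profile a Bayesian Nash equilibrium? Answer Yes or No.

Yes

Row plays Down: E[Down] = 4/5·(12) + 1/5·(12) = 12; E[Up] = -7. Best-responding. ✓
Column (type weak), facing Down: Left gives 1, Right gives 4. Proposed Right is best. ✓
Column (type strong), facing Down: Left gives -7, Right gives 6. Proposed Right is best. ✓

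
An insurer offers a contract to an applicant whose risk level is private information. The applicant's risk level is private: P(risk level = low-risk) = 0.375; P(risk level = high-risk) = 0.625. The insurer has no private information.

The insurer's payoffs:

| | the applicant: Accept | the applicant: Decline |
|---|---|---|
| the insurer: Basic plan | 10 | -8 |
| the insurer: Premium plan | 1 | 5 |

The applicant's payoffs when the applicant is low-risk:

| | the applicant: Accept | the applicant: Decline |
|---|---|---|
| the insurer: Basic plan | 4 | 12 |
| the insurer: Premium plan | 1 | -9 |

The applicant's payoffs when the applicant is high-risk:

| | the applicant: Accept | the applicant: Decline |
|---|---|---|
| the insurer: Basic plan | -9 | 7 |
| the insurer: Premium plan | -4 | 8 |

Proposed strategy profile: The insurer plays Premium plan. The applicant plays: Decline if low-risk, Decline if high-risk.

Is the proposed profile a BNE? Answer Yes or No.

No

The insurer plays Premium plan: E[Premium plan] = 0.375·(5) + 0.625·(5) = 5; E[Basic plan] = -8. Best-responding. ✓
The applicant (risk level low-risk), facing Premium plan: Accept gives 1, Decline gives -9. Proposed Decline is not best — profitable deviation exists. ✗
The applicant (risk level high-risk), facing Premium plan: Accept gives -4, Decline gives 8. Proposed Decline is best. ✓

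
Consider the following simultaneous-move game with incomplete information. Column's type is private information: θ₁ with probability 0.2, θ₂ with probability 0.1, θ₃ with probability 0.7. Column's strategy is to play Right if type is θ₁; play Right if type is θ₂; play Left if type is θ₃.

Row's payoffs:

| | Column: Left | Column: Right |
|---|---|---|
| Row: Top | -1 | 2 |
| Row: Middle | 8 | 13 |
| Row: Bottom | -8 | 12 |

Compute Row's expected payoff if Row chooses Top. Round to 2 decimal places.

E[Top] = 0.2·2 + 0.1·2 + 0.7·(-1) = 0.4 + 0.2 + (-0.7) = -0.1

-0.10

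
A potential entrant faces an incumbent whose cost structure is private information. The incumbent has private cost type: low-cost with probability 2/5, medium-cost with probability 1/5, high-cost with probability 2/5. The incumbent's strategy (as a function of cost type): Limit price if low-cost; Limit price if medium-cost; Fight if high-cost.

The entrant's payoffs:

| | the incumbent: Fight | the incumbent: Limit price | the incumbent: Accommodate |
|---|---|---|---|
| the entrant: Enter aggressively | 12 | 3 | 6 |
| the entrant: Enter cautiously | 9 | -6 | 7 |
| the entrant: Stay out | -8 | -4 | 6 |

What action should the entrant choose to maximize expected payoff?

Compute the entrant's expected payoff for each action, taking the expectation over the incumbent's type.
E[Enter aggressively] = 2/5·(3) + 1/5·(3) + 2/5·(12) = 33/5
E[Enter cautiously] = 2/5·(-6) + 1/5·(-6) + 2/5·(9) = 0
E[Stay out] = 2/5·(-4) + 1/5·(-4) + 2/5·(-8) = -28/5
Best response: Enter aggressively (33/5 is the largest).

Enter aggressively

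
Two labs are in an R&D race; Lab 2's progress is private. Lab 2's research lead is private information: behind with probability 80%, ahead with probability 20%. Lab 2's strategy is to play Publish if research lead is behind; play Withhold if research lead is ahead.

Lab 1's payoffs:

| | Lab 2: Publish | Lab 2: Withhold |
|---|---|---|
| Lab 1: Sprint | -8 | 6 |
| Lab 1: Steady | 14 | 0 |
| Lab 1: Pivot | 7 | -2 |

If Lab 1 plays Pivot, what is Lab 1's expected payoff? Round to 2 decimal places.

5.20

E[Pivot] = 0.8·7 + 0.2·(-2) = 5.6 + (-0.4) = 5.2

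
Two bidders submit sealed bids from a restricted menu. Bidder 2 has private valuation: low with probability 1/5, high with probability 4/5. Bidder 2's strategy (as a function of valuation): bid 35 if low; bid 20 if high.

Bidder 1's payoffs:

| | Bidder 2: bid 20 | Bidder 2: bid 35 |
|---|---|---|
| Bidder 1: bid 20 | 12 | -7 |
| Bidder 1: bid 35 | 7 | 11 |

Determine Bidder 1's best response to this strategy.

E[bid 20] = 1/5·(-7) + 4/5·(12) = 41/5
E[bid 35] = 1/5·(11) + 4/5·(7) = 39/5
Best response: bid 20 (41/5 is the largest).

bid 20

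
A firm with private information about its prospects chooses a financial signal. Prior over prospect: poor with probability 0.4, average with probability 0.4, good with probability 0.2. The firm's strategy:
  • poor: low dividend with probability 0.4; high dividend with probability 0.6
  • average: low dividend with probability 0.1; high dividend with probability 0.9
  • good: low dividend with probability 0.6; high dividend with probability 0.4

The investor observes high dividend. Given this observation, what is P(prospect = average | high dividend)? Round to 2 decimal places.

0.53

Apply Bayes' rule using the sender's strategy as the likelihood.
P(high dividend) = 0.4·0.6 + 0.4·0.9 + 0.2·0.4 = 0.68
P(average | high dividend) = (0.4·0.9) / 0.68 = 0.36 / 0.68 = 0.529412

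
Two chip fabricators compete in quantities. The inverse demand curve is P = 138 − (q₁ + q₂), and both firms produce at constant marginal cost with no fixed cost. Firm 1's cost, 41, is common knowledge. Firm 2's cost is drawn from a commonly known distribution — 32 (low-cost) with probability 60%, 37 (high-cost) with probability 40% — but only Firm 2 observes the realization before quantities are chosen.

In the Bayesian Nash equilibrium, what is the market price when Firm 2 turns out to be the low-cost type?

Type-c best response for Firm 2: q₂(c) = (138 − c)/2 − q₁/2.
Firm 1 maximizes expected profit; its first-order condition is 138 − 2q₁ − E[q₂] − 41 = 0.
Substituting E[q₂] and solving: E[c₂] = 34, so q₁ = (138 − 2·41 + 34)/3 = 30.
q₂(low-cost) = 38, so P = 138 − (30 + 38) = 70.

70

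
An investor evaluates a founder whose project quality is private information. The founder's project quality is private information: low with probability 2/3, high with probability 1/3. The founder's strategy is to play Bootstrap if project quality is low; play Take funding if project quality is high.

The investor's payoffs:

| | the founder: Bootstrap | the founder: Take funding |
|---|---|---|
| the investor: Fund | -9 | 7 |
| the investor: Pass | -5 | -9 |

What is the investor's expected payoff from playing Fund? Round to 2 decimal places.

-3.67

Take the expectation over the founder's project quality, weighting each type's action by its prior probability.
E[Fund] = 2/3·(-9) + 1/3·7 = (-6) + 7/3 = -11/3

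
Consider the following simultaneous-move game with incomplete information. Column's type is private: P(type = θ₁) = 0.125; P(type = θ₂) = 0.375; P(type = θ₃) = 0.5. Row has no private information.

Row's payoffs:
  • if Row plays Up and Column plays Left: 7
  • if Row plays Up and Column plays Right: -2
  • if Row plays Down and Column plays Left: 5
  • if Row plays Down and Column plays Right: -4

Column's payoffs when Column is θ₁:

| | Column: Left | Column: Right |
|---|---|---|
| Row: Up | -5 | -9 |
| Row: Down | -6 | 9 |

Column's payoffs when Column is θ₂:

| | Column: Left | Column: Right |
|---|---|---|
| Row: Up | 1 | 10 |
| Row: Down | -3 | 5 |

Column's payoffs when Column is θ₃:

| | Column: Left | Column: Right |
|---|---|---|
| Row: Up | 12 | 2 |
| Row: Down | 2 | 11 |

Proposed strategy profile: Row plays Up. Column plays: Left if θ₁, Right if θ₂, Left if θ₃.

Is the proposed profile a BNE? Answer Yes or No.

A profile is a BNE iff every type of every player is best-responding given beliefs about the other side.
Row plays Up: E[Up] = 0.125·(7) + 0.375·(-2) + 0.5·(7) = 3.625; E[Down] = 1.625. Best-responding. ✓
Column (type θ₁), facing Up: Left gives -5, Right gives -9. Proposed Left is best. ✓
Column (type θ₂), facing Up: Left gives 1, Right gives 10. Proposed Right is best. ✓
Column (type θ₃), facing Up: Left gives 12, Right gives 2. Proposed Left is best. ✓

Yes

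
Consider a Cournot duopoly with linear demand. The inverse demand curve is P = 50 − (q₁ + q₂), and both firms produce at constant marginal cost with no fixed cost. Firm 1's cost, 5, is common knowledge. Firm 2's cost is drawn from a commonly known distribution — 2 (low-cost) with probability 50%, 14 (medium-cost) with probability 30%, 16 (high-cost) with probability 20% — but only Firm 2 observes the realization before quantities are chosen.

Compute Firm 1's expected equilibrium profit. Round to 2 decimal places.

Type-c best response for Firm 2: q₂(c) = (50 − c)/2 − q₁/2.
Firm 1 maximizes expected profit; its first-order condition is 50 − 2q₁ − E[q₂] − 5 = 0.
Substituting E[q₂] and solving: E[c₂] = 8.4, so q₁ = (50 − 2·5 + 8.4)/3 = 16.1333.
E[P] = 50 − (q₁ + E[q₂]) = 21.1333; Firm 1's expected profit = (E[P] − 5)·q₁ = (21.1333 − 5)·16.1333 = 260.284.

260.28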